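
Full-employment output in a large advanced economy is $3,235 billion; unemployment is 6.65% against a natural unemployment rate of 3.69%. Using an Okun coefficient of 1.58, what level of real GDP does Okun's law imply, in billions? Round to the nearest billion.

$3,084 billion

Unemployment gap = 6.65 - 3.69 = 2.96 points, so the output gap is -1.58 × 2.96 = -4.6768%.
Actual GDP = 3235 × (1 - 4.6768/100) = 3235 × 0.953232 ≈ 3084 billion.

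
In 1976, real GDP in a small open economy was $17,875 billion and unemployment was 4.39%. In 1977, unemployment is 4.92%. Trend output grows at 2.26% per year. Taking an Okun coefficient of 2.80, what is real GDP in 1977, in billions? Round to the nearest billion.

$18,014 billion

Δu = 4.92 - 4.39 = 0.53 points.
Okun's law (growth form): g_Y = g_Y* - β × Δu = 2.26 - 2.80 × (0.53) = 2.26 - 1.484 = 0.776%.
Real GDP in the next year = 17875 × (1 + 0.776/100) = 17875 × 1.00776 ≈ 18014 billion.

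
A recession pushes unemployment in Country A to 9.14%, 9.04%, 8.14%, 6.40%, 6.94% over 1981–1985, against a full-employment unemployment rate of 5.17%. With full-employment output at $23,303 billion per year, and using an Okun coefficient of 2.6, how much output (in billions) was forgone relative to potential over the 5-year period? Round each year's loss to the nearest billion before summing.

Year 1981: gap = -2.6 × (9.14 - 5.17) = -10.322%, loss ≈ 23303 × 10.322/100 ≈ 2405.
Year 1982: gap = -2.6 × (9.04 - 5.17) = -10.062%, loss ≈ 23303 × 10.062/100 ≈ 2345.
Year 1983: gap = -2.6 × (8.14 - 5.17) = -7.722%, loss ≈ 23303 × 7.722/100 ≈ 1799.
Year 1984: gap = -2.6 × (6.4 - 5.17) = -3.198%, loss ≈ 23303 × 3.198/100 ≈ 745.
Year 1985: gap = -2.6 × (6.94 - 5.17) = -4.602%, loss ≈ 23303 × 4.602/100 ≈ 1072.
Total lost output = 2405 + 2345 + 1799 + 745 + 1072 = 8366 billion.

$8,366 billion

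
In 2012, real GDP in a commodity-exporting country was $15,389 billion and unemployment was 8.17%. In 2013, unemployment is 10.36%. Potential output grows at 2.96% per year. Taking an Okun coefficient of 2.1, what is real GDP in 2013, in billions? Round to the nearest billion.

Δu = 10.36 - 8.17 = 2.19 points.
Okun's law (growth form): g_Y = g_Y* - β × Δu = 2.96 - 2.1 × (2.19) = 2.96 - 4.599 = -1.639%.
Real GDP in the next year = 15389 × (1 - 1.639/100) = 15389 × 0.98361 ≈ 15137 billion.

$15,137 billion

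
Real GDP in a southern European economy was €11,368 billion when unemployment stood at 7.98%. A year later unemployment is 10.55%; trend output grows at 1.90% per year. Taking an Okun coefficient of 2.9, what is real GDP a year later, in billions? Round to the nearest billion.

€10,737 billion

Δu = 10.55 - 7.98 = 2.57 points.
Okun's law (growth form): g_Y = g_Y* - β × Δu = 1.90 - 2.9 × (2.57) = 1.9 - 7.453 = -5.553%.
Real GDP in the next year = 11368 × (1 - 5.553/100) = 11368 × 0.94447 ≈ 10737 billion.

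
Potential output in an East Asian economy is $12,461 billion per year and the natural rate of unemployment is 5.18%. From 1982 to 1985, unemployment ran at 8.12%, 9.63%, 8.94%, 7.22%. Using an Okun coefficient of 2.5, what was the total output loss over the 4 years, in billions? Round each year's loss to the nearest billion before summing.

$4,109 billion

Year 1982: gap = -2.5 × (8.12 - 5.18) = -7.35%, loss ≈ 12461 × 7.35/100 ≈ 916.
Year 1983: gap = -2.5 × (9.63 - 5.18) = -11.125%, loss ≈ 12461 × 11.125/100 ≈ 1386.
Year 1984: gap = -2.5 × (8.94 - 5.18) = -9.4%, loss ≈ 12461 × 9.4/100 ≈ 1171.
Year 1985: gap = -2.5 × (7.22 - 5.18) = -5.1%, loss ≈ 12461 × 5.1/100 ≈ 636.
Total lost output = 916 + 1386 + 1171 + 636 = 4109 billion.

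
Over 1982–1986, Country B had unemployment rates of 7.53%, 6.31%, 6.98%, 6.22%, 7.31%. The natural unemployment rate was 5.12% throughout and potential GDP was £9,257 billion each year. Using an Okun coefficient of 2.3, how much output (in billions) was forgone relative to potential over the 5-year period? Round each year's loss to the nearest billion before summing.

Year 1982: gap = -2.3 × (7.53 - 5.12) = -5.543%, loss ≈ 9257 × 5.543/100 ≈ 513.
Year 1983: gap = -2.3 × (6.31 - 5.12) = -2.737%, loss ≈ 9257 × 2.737/100 ≈ 253.
Year 1984: gap = -2.3 × (6.98 - 5.12) = -4.278%, loss ≈ 9257 × 4.278/100 ≈ 396.
Year 1985: gap = -2.3 × (6.22 - 5.12) = -2.53%, loss ≈ 9257 × 2.53/100 ≈ 234.
Year 1986: gap = -2.3 × (7.31 - 5.12) = -5.037%, loss ≈ 9257 × 5.037/100 ≈ 466.
Total lost output = 513 + 253 + 396 + 234 + 466 = 1862 billion.

£1,862 billion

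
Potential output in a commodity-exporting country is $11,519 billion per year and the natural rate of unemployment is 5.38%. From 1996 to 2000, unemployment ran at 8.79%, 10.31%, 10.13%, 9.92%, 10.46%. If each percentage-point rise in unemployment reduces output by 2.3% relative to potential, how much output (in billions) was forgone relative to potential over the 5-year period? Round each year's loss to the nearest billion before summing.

Year 1996: gap = -2.3 × (8.79 - 5.38) = -7.843%, loss ≈ 11519 × 7.843/100 ≈ 903.
Year 1997: gap = -2.3 × (10.31 - 5.38) = -11.339%, loss ≈ 11519 × 11.339/100 ≈ 1306.
Year 1998: gap = -2.3 × (10.13 - 5.38) = -10.925%, loss ≈ 11519 × 10.925/100 ≈ 1258.
Year 1999: gap = -2.3 × (9.92 - 5.38) = -10.442%, loss ≈ 11519 × 10.442/100 ≈ 1203.
Year 2000: gap = -2.3 × (10.46 - 5.38) = -11.684%, loss ≈ 11519 × 11.684/100 ≈ 1346.
Total lost output = 903 + 1306 + 1258 + 1203 + 1346 = 6016 billion.

$6,016 billion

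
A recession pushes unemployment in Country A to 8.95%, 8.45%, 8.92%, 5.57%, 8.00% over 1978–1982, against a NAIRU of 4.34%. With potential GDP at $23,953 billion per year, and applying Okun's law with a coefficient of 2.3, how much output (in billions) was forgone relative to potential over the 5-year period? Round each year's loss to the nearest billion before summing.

$10,021 billion

Year 1978: gap = -2.3 × (8.95 - 4.34) = -10.603%, loss ≈ 23953 × 10.603/100 ≈ 2540.
Year 1979: gap = -2.3 × (8.45 - 4.34) = -9.453%, loss ≈ 23953 × 9.453/100 ≈ 2264.
Year 1980: gap = -2.3 × (8.92 - 4.34) = -10.534%, loss ≈ 23953 × 10.534/100 ≈ 2523.
Year 1981: gap = -2.3 × (5.57 - 4.34) = -2.829%, loss ≈ 23953 × 2.829/100 ≈ 678.
Year 1982: gap = -2.3 × (8 - 4.34) = -8.418%, loss ≈ 23953 × 8.418/100 ≈ 2016.
Total lost output = 2540 + 2264 + 2523 + 678 + 2016 = 10021 billion.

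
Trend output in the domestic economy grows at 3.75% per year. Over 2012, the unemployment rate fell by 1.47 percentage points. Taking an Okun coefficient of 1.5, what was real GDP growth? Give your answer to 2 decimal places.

Growth-rate Okun's law: g_Y = g_Y* - β × Δu.
g_Y = 3.75 - 1.5 × (-1.47) = 3.75 + 2.205 = 5.955%, i.e. 5.96% to 2 d.p.

5.96%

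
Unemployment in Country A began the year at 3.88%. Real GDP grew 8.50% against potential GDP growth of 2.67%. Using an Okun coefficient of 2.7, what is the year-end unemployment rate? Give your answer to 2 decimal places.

Growth-rate Okun's law: g_Y = g_Y* - β × Δu, so Δu = (g_Y* - g_Y)/β.
Δu = (2.67 - 8.5)/2.7 = -5.83/2.7 = -2.16 percentage points.
Year-end unemployment = 3.88 - 2.16 = 1.72%.

1.72%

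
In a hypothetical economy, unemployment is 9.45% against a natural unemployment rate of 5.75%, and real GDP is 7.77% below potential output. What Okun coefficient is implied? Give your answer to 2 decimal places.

Okun's law: output gap = -β × (u - u*).
-7.77 = -β × (9.45 - 5.75) = -β × 3.7, so β = 7.77/3.7 = 2.10.

β ≈ 2.10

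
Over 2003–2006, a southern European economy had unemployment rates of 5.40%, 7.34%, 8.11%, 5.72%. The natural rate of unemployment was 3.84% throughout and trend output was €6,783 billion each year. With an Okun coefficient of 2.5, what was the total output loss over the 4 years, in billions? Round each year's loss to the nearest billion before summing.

€1,902 billion

Year 2003: gap = -2.5 × (5.4 - 3.84) = -3.9%, loss ≈ 6783 × 3.9/100 ≈ 265.
Year 2004: gap = -2.5 × (7.34 - 3.84) = -8.75%, loss ≈ 6783 × 8.75/100 ≈ 594.
Year 2005: gap = -2.5 × (8.11 - 3.84) = -10.675%, loss ≈ 6783 × 10.675/100 ≈ 724.
Year 2006: gap = -2.5 × (5.72 - 3.84) = -4.7%, loss ≈ 6783 × 4.7/100 ≈ 319.
Total lost output = 265 + 594 + 724 + 319 = 1902 billion.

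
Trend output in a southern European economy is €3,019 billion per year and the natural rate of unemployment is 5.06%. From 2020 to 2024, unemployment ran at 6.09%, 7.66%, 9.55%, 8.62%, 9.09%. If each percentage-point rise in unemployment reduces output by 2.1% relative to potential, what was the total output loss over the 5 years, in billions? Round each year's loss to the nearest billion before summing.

€996 billion

Year 2020: gap = -2.1 × (6.09 - 5.06) = -2.163%, loss ≈ 3019 × 2.163/100 ≈ 65.
Year 2021: gap = -2.1 × (7.66 - 5.06) = -5.46%, loss ≈ 3019 × 5.46/100 ≈ 165.
Year 2022: gap = -2.1 × (9.55 - 5.06) = -9.429%, loss ≈ 3019 × 9.429/100 ≈ 285.
Year 2023: gap = -2.1 × (8.62 - 5.06) = -7.476%, loss ≈ 3019 × 7.476/100 ≈ 226.
Year 2024: gap = -2.1 × (9.09 - 5.06) = -8.463%, loss ≈ 3019 × 8.463/100 ≈ 255.
Total lost output = 65 + 165 + 285 + 226 + 255 = 996 billion.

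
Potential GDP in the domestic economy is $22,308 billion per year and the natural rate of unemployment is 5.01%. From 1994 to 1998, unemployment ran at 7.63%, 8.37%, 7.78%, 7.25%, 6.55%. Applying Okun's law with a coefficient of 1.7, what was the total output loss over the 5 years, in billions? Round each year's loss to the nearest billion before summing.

Year 1994: gap = -1.7 × (7.63 - 5.01) = -4.454%, loss ≈ 22308 × 4.454/100 ≈ 994.
Year 1995: gap = -1.7 × (8.37 - 5.01) = -5.712%, loss ≈ 22308 × 5.712/100 ≈ 1274.
Year 1996: gap = -1.7 × (7.78 - 5.01) = -4.709%, loss ≈ 22308 × 4.709/100 ≈ 1050.
Year 1997: gap = -1.7 × (7.25 - 5.01) = -3.808%, loss ≈ 22308 × 3.808/100 ≈ 849.
Year 1998: gap = -1.7 × (6.55 - 5.01) = -2.618%, loss ≈ 22308 × 2.618/100 ≈ 584.
Total lost output = 994 + 1274 + 1050 + 849 + 584 = 4751 billion.

$4,751 billion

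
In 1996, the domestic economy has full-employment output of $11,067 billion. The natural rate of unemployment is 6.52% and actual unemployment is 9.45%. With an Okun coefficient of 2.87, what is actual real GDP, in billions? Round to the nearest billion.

$10,136 billion

Unemployment gap = 9.45 - 6.52 = 2.93 points, so the output gap is -2.87 × 2.93 = -8.4091%.
Actual GDP = 11067 × (1 - 8.4091/100) = 11067 × 0.915909 ≈ 10136 billion.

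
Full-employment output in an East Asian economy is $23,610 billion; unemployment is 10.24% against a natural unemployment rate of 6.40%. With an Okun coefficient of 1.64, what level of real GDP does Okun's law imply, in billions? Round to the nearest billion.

$22,123 billion

Unemployment gap = 10.24 - 6.4 = 3.84 points, so the output gap is -1.64 × 3.84 = -6.2976%.
Actual GDP = 23610 × (1 - 6.2976/100) = 23610 × 0.937024 ≈ 22123 billion.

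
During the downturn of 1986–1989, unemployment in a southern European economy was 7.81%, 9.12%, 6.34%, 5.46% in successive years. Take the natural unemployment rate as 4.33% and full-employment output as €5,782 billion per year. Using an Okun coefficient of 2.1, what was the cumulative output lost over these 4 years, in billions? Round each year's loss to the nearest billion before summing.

€1,386 billion

Year 1986: gap = -2.1 × (7.81 - 4.33) = -7.308%, loss ≈ 5782 × 7.308/100 ≈ 423.
Year 1987: gap = -2.1 × (9.12 - 4.33) = -10.059%, loss ≈ 5782 × 10.059/100 ≈ 582.
Year 1988: gap = -2.1 × (6.34 - 4.33) = -4.221%, loss ≈ 5782 × 4.221/100 ≈ 244.
Year 1989: gap = -2.1 × (5.46 - 4.33) = -2.373%, loss ≈ 5782 × 2.373/100 ≈ 137.
Total lost output = 423 + 582 + 244 + 137 = 1386 billion.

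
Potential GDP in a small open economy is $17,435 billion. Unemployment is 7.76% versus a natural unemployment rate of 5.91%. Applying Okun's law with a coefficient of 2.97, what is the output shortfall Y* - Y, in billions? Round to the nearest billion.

Output gap = -2.97 × (7.76 - 5.91) = -2.97 × 1.85 = -5.4945%.
Actual GDP ≈ 17435 × 0.945055 ≈ 16477 billion, so the shortfall is 17435 - 16477 = 958 billion.

$958 billion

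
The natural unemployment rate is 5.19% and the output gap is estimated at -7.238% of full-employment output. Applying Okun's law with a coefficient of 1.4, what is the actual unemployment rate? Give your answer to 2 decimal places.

From Okun's law, u - u* = -(output gap)/β = -(-7.238)/1.4 = 5.17 points.
So u = 5.19 + 5.17 = 10.36%.

10.36%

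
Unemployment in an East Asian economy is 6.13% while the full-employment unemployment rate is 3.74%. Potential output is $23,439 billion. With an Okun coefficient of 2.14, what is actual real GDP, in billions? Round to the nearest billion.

$22,240 billion

Unemployment gap = 6.13 - 3.74 = 2.39 points, so the output gap is -2.14 × 2.39 = -5.1146%.
Actual GDP = 23439 × (1 - 5.1146/100) = 23439 × 0.948854 ≈ 22240 billion.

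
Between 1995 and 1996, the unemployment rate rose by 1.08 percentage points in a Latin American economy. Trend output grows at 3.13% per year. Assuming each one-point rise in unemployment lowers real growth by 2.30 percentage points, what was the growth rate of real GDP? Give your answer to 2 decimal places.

Growth-rate Okun's law: g_Y = g_Y* - β × Δu.
g_Y = 3.13 - 2.30 × (1.08) = 3.13 - 2.484 = 0.646%, i.e. 0.65% to 2 d.p.

0.65%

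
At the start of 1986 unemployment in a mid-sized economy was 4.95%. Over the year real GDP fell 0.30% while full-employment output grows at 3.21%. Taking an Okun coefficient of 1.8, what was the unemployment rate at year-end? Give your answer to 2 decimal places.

Growth-rate Okun's law: g_Y = g_Y* - β × Δu, so Δu = (g_Y* - g_Y)/β.
Δu = (3.21 + 0.3)/1.8 = 3.51/1.8 = 1.95 percentage points.
Year-end unemployment = 4.95 + 1.95 = 6.90%.

6.90%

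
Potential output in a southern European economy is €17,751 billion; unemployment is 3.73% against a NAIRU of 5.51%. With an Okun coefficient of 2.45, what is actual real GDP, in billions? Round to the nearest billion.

Unemployment gap = 3.73 - 5.51 = -1.78 points, so the output gap is -2.45 × (-1.78) = 4.361%.
Actual GDP = 17751 × (1 + 4.361/100) = 17751 × 1.04361 ≈ 18525 billion.

€18,525 billion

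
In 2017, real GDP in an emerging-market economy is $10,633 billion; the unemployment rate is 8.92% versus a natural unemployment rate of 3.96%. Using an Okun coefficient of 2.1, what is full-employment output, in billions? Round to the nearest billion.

$11,869 billion

Unemployment gap = 8.92 - 3.96 = 4.96 points, so output gap = -2.1 × 4.96 = -10.416%.
Since Y = Y* × (1 + gap/100), Y* = 10633/0.89584 ≈ 11869 billion.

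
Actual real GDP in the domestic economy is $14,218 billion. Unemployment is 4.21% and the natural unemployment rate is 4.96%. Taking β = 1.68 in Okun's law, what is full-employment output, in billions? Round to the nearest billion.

Unemployment gap = 4.21 - 4.96 = -0.75 points, so output gap = -1.68 × (-0.75) = 1.26%.
Since Y = Y* × (1 + gap/100), Y* = 14218/1.0126 ≈ 14041 billion.

$14,041 billion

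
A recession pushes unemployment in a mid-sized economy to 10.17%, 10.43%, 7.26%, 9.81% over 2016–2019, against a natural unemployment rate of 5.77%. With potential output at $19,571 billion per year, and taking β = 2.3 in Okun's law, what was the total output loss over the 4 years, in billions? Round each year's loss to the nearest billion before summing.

Year 2016: gap = -2.3 × (10.17 - 5.77) = -10.12%, loss ≈ 19571 × 10.12/100 ≈ 1981.
Year 2017: gap = -2.3 × (10.43 - 5.77) = -10.718%, loss ≈ 19571 × 10.718/100 ≈ 2098.
Year 2018: gap = -2.3 × (7.26 - 5.77) = -3.427%, loss ≈ 19571 × 3.427/100 ≈ 671.
Year 2019: gap = -2.3 × (9.81 - 5.77) = -9.292%, loss ≈ 19571 × 9.292/100 ≈ 1819.
Total lost output = 1981 + 2098 + 671 + 1819 = 6569 billion.

$6,569 billion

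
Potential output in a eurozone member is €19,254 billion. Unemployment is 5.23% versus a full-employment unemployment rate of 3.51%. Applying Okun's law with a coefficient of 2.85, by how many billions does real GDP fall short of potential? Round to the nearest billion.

€944 billion

Output gap = -2.85 × (5.23 - 3.51) = -2.85 × 1.72 = -4.902%.
Actual GDP ≈ 19254 × 0.95098 ≈ 18310 billion, so the shortfall is 19254 - 18310 = 944 billion.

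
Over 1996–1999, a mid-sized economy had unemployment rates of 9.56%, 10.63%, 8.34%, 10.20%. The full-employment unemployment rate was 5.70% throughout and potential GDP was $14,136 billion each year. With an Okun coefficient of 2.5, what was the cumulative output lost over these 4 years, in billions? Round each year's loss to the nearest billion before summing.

Year 1996: gap = -2.5 × (9.56 - 5.7) = -9.65%, loss ≈ 14136 × 9.65/100 ≈ 1364.
Year 1997: gap = -2.5 × (10.63 - 5.7) = -12.325%, loss ≈ 14136 × 12.325/100 ≈ 1742.
Year 1998: gap = -2.5 × (8.34 - 5.7) = -6.6%, loss ≈ 14136 × 6.6/100 ≈ 933.
Year 1999: gap = -2.5 × (10.2 - 5.7) = -11.25%, loss ≈ 14136 × 11.25/100 ≈ 1590.
Total lost output = 1364 + 1742 + 933 + 1590 = 5629 billion.

$5,629 billion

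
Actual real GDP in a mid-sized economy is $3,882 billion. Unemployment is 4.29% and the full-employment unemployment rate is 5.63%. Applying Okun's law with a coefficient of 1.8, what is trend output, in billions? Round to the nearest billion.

Unemployment gap = 4.29 - 5.63 = -1.34 points, so output gap = -1.8 × (-1.34) = 2.412%.
Since Y = Y* × (1 + gap/100), Y* = 3882/1.02412 ≈ 3791 billion.

$3,791 billion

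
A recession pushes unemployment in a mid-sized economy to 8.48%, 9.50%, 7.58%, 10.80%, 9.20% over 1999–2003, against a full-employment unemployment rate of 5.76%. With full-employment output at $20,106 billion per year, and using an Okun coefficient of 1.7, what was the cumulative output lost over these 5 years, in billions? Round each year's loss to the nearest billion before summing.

Year 1999: gap = -1.7 × (8.48 - 5.76) = -4.624%, loss ≈ 20106 × 4.624/100 ≈ 930.
Year 2000: gap = -1.7 × (9.5 - 5.76) = -6.358%, loss ≈ 20106 × 6.358/100 ≈ 1278.
Year 2001: gap = -1.7 × (7.58 - 5.76) = -3.094%, loss ≈ 20106 × 3.094/100 ≈ 622.
Year 2002: gap = -1.7 × (10.8 - 5.76) = -8.568%, loss ≈ 20106 × 8.568/100 ≈ 1723.
Year 2003: gap = -1.7 × (9.2 - 5.76) = -5.848%, loss ≈ 20106 × 5.848/100 ≈ 1176.
Total lost output = 930 + 1278 + 622 + 1723 + 1176 = 5729 billion.

$5,729 billion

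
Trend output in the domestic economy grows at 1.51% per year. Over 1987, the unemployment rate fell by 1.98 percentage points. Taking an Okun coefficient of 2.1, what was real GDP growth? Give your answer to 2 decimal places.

5.67%

Growth-rate Okun's law: g_Y = g_Y* - β × Δu.
g_Y = 1.51 - 2.1 × (-1.98) = 1.51 + 4.158 = 5.668%, i.e. 5.67% to 2 d.p.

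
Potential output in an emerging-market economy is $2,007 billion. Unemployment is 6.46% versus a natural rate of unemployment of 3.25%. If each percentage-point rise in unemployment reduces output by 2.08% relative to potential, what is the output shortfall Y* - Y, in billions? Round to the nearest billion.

Output gap = -2.08 × (6.46 - 3.25) = -2.08 × 3.21 = -6.6768%.
Actual GDP ≈ 2007 × 0.933232 ≈ 1873 billion, so the shortfall is 2007 - 1873 = 134 billion.

$134 billion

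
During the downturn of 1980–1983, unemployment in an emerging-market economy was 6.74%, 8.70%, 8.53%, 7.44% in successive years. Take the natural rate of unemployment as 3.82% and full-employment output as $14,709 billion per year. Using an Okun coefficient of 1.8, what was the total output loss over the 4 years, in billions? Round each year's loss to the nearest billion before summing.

Year 1980: gap = -1.8 × (6.74 - 3.82) = -5.256%, loss ≈ 14709 × 5.256/100 ≈ 773.
Year 1981: gap = -1.8 × (8.7 - 3.82) = -8.784%, loss ≈ 14709 × 8.784/100 ≈ 1292.
Year 1982: gap = -1.8 × (8.53 - 3.82) = -8.478%, loss ≈ 14709 × 8.478/100 ≈ 1247.
Year 1983: gap = -1.8 × (7.44 - 3.82) = -6.516%, loss ≈ 14709 × 6.516/100 ≈ 958.
Total lost output = 773 + 1292 + 1247 + 958 = 4270 billion.

$4,270 billion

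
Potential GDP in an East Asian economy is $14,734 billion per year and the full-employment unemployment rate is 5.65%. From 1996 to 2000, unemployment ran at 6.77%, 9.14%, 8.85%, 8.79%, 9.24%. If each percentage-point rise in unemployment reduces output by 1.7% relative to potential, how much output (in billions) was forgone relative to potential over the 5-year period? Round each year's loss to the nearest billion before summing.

Year 1996: gap = -1.7 × (6.77 - 5.65) = -1.904%, loss ≈ 14734 × 1.904/100 ≈ 281.
Year 1997: gap = -1.7 × (9.14 - 5.65) = -5.933%, loss ≈ 14734 × 5.933/100 ≈ 874.
Year 1998: gap = -1.7 × (8.85 - 5.65) = -5.44%, loss ≈ 14734 × 5.44/100 ≈ 802.
Year 1999: gap = -1.7 × (8.79 - 5.65) = -5.338%, loss ≈ 14734 × 5.338/100 ≈ 787.
Year 2000: gap = -1.7 × (9.24 - 5.65) = -6.103%, loss ≈ 14734 × 6.103/100 ≈ 899.
Total lost output = 281 + 874 + 802 + 787 + 899 = 3643 billion.

$3,643 billion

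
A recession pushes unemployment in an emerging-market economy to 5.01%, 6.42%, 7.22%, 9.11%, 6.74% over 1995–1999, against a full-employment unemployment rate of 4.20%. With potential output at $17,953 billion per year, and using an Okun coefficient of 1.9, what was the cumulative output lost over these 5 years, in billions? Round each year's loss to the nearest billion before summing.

$4,604 billion

Year 1995: gap = -1.9 × (5.01 - 4.2) = -1.539%, loss ≈ 17953 × 1.539/100 ≈ 276.
Year 1996: gap = -1.9 × (6.42 - 4.2) = -4.218%, loss ≈ 17953 × 4.218/100 ≈ 757.
Year 1997: gap = -1.9 × (7.22 - 4.2) = -5.738%, loss ≈ 17953 × 5.738/100 ≈ 1030.
Year 1998: gap = -1.9 × (9.11 - 4.2) = -9.329%, loss ≈ 17953 × 9.329/100 ≈ 1675.
Year 1999: gap = -1.9 × (6.74 - 4.2) = -4.826%, loss ≈ 17953 × 4.826/100 ≈ 866.
Total lost output = 276 + 757 + 1030 + 1675 + 866 = 4604 billion.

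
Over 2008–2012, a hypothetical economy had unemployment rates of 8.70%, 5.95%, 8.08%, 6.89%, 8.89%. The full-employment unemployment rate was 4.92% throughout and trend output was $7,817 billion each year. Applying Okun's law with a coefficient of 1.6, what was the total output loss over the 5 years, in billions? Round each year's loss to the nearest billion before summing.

$1,740 billion

Year 2008: gap = -1.6 × (8.7 - 4.92) = -6.048%, loss ≈ 7817 × 6.048/100 ≈ 473.
Year 2009: gap = -1.6 × (5.95 - 4.92) = -1.648%, loss ≈ 7817 × 1.648/100 ≈ 129.
Year 2010: gap = -1.6 × (8.08 - 4.92) = -5.056%, loss ≈ 7817 × 5.056/100 ≈ 395.
Year 2011: gap = -1.6 × (6.89 - 4.92) = -3.152%, loss ≈ 7817 × 3.152/100 ≈ 246.
Year 2012: gap = -1.6 × (8.89 - 4.92) = -6.352%, loss ≈ 7817 × 6.352/100 ≈ 497.
Total lost output = 473 + 129 + 395 + 246 + 497 = 1740 billion.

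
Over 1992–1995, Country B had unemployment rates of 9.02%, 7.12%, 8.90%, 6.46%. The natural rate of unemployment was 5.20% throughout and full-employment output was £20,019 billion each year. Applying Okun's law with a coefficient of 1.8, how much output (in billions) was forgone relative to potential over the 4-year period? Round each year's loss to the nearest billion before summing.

£3,856 billion

Year 1992: gap = -1.8 × (9.02 - 5.2) = -6.876%, loss ≈ 20019 × 6.876/100 ≈ 1377.
Year 1993: gap = -1.8 × (7.12 - 5.2) = -3.456%, loss ≈ 20019 × 3.456/100 ≈ 692.
Year 1994: gap = -1.8 × (8.9 - 5.2) = -6.66%, loss ≈ 20019 × 6.66/100 ≈ 1333.
Year 1995: gap = -1.8 × (6.46 - 5.2) = -2.268%, loss ≈ 20019 × 2.268/100 ≈ 454.
Total lost output = 1377 + 692 + 1333 + 454 = 3856 billion.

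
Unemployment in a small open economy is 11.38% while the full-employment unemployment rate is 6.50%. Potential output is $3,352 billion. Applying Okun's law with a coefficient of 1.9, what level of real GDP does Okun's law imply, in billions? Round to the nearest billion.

$3,041 billion

Unemployment gap = 11.38 - 6.5 = 4.88 points, so the output gap is -1.9 × 4.88 = -9.272%.
Actual GDP = 3352 × (1 - 9.272/100) = 3352 × 0.90728 ≈ 3041 billion.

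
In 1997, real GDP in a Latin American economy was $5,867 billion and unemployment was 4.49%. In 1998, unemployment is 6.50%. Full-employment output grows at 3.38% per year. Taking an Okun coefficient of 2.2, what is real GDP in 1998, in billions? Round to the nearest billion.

Δu = 6.5 - 4.49 = 2.01 points.
Okun's law (growth form): g_Y = g_Y* - β × Δu = 3.38 - 2.2 × (2.01) = 3.38 - 4.422 = -1.042%.
Real GDP in the next year = 5867 × (1 - 1.042/100) = 5867 × 0.98958 ≈ 5806 billion.

$5,806 billion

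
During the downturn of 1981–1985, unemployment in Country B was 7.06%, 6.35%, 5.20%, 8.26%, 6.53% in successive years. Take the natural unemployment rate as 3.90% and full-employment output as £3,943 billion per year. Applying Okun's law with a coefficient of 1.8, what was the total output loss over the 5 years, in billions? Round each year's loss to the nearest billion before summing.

Year 1981: gap = -1.8 × (7.06 - 3.9) = -5.688%, loss ≈ 3943 × 5.688/100 ≈ 224.
Year 1982: gap = -1.8 × (6.35 - 3.9) = -4.41%, loss ≈ 3943 × 4.41/100 ≈ 174.
Year 1983: gap = -1.8 × (5.2 - 3.9) = -2.34%, loss ≈ 3943 × 2.34/100 ≈ 92.
Year 1984: gap = -1.8 × (8.26 - 3.9) = -7.848%, loss ≈ 3943 × 7.848/100 ≈ 309.
Year 1985: gap = -1.8 × (6.53 - 3.9) = -4.734%, loss ≈ 3943 × 4.734/100 ≈ 187.
Total lost output = 224 + 174 + 92 + 309 + 187 = 986 billion.

£986 billion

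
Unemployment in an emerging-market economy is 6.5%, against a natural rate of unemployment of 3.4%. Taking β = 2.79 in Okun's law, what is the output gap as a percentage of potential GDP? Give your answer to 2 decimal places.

-8.65%

The unemployment gap is 6.5 - 3.4 = 3.1 percentage points.
Okun's law gives an output gap of -2.79 × 3.1 = -8.649%, i.e. 8.65% below potential.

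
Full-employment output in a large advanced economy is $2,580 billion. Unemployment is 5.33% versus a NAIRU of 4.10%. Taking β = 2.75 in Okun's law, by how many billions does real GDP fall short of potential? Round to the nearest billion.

Output gap = -2.75 × (5.33 - 4.1) = -2.75 × 1.23 = -3.3825%.
Actual GDP ≈ 2580 × 0.966175 ≈ 2493 billion, so the shortfall is 2580 - 2493 = 87 billion.

$87 billion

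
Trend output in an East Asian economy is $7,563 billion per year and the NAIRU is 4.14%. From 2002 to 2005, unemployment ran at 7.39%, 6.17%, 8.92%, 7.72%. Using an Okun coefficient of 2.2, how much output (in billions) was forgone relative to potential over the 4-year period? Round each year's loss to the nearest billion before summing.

$2,270 billion

Year 2002: gap = -2.2 × (7.39 - 4.14) = -7.15%, loss ≈ 7563 × 7.15/100 ≈ 541.
Year 2003: gap = -2.2 × (6.17 - 4.14) = -4.466%, loss ≈ 7563 × 4.466/100 ≈ 338.
Year 2004: gap = -2.2 × (8.92 - 4.14) = -10.516%, loss ≈ 7563 × 10.516/100 ≈ 795.
Year 2005: gap = -2.2 × (7.72 - 4.14) = -7.876%, loss ≈ 7563 × 7.876/100 ≈ 596.
Total lost output = 541 + 338 + 795 + 596 = 2270 billion.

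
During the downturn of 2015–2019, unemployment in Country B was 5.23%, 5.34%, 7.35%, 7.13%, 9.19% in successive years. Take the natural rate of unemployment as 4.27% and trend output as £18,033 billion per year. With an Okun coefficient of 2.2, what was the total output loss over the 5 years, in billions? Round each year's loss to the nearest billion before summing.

Year 2015: gap = -2.2 × (5.23 - 4.27) = -2.112%, loss ≈ 18033 × 2.112/100 ≈ 381.
Year 2016: gap = -2.2 × (5.34 - 4.27) = -2.354%, loss ≈ 18033 × 2.354/100 ≈ 424.
Year 2017: gap = -2.2 × (7.35 - 4.27) = -6.776%, loss ≈ 18033 × 6.776/100 ≈ 1222.
Year 2018: gap = -2.2 × (7.13 - 4.27) = -6.292%, loss ≈ 18033 × 6.292/100 ≈ 1135.
Year 2019: gap = -2.2 × (9.19 - 4.27) = -10.824%, loss ≈ 18033 × 10.824/100 ≈ 1952.
Total lost output = 381 + 424 + 1222 + 1135 + 1952 = 5114 billion.

£5,114 billion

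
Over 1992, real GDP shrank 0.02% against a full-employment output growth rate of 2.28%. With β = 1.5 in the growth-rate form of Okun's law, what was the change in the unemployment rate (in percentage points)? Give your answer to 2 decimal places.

Growth-rate Okun's law: g_Y = g_Y* - β × Δu, so Δu = (g_Y* - g_Y)/β.
Δu = (2.28 + 0.02)/1.5 = 2.3/1.5 = 1.53 percentage points.

1.53 percentage points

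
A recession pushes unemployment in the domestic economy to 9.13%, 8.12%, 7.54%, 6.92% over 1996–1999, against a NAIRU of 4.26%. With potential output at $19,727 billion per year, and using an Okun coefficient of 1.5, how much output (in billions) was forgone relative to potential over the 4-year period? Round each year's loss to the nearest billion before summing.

Year 1996: gap = -1.5 × (9.13 - 4.26) = -7.305%, loss ≈ 19727 × 7.305/100 ≈ 1441.
Year 1997: gap = -1.5 × (8.12 - 4.26) = -5.79%, loss ≈ 19727 × 5.79/100 ≈ 1142.
Year 1998: gap = -1.5 × (7.54 - 4.26) = -4.92%, loss ≈ 19727 × 4.92/100 ≈ 971.
Year 1999: gap = -1.5 × (6.92 - 4.26) = -3.99%, loss ≈ 19727 × 3.99/100 ≈ 787.
Total lost output = 1441 + 1142 + 971 + 787 = 4341 billion.

$4,341 billion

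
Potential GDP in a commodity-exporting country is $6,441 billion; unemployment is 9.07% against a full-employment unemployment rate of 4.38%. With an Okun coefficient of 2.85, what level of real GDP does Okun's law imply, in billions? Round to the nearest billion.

$5,580 billion

Unemployment gap = 9.07 - 4.38 = 4.69 points, so the output gap is -2.85 × 4.69 = -13.3665%.
Actual GDP = 6441 × (1 - 13.3665/100) = 6441 × 0.866335 ≈ 5580 billion.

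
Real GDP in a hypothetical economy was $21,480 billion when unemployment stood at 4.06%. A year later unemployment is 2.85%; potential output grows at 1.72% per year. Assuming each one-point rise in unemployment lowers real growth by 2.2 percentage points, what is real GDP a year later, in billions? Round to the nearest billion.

$22,421 billion

Δu = 2.85 - 4.06 = -1.21 points.
Okun's law (growth form): g_Y = g_Y* - β × Δu = 1.72 - 2.2 × (-1.21) = 1.72 + 2.662 = 4.382%.
Real GDP in the next year = 21480 × (1 + 4.382/100) = 21480 × 1.04382 ≈ 22421 billion.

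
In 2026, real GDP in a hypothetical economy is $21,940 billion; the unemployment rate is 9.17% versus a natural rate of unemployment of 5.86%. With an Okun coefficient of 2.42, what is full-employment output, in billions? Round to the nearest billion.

$23,850 billion

Unemployment gap = 9.17 - 5.86 = 3.31 points, so output gap = -2.42 × 3.31 = -8.0102%.
Since Y = Y* × (1 + gap/100), Y* = 21940/0.919898 ≈ 23850 billion.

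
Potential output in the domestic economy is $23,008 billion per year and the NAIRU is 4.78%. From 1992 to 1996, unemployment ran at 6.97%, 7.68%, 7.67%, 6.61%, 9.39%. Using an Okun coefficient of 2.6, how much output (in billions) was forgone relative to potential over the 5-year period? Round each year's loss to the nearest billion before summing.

$8,627 billion

Year 1992: gap = -2.6 × (6.97 - 4.78) = -5.694%, loss ≈ 23008 × 5.694/100 ≈ 1310.
Year 1993: gap = -2.6 × (7.68 - 4.78) = -7.54%, loss ≈ 23008 × 7.54/100 ≈ 1735.
Year 1994: gap = -2.6 × (7.67 - 4.78) = -7.514%, loss ≈ 23008 × 7.514/100 ≈ 1729.
Year 1995: gap = -2.6 × (6.61 - 4.78) = -4.758%, loss ≈ 23008 × 4.758/100 ≈ 1095.
Year 1996: gap = -2.6 × (9.39 - 4.78) = -11.986%, loss ≈ 23008 × 11.986/100 ≈ 2758.
Total lost output = 1310 + 1735 + 1729 + 1095 + 2758 = 8627 billion.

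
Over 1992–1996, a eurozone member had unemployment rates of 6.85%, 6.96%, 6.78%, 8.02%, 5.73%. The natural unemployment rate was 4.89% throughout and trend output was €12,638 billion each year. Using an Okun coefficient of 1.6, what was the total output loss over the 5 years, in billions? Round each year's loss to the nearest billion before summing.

Year 1992: gap = -1.6 × (6.85 - 4.89) = -3.136%, loss ≈ 12638 × 3.136/100 ≈ 396.
Year 1993: gap = -1.6 × (6.96 - 4.89) = -3.312%, loss ≈ 12638 × 3.312/100 ≈ 419.
Year 1994: gap = -1.6 × (6.78 - 4.89) = -3.024%, loss ≈ 12638 × 3.024/100 ≈ 382.
Year 1995: gap = -1.6 × (8.02 - 4.89) = -5.008%, loss ≈ 12638 × 5.008/100 ≈ 633.
Year 1996: gap = -1.6 × (5.73 - 4.89) = -1.344%, loss ≈ 12638 × 1.344/100 ≈ 170.
Total lost output = 396 + 419 + 382 + 633 + 170 = 2000 billion.

€2,000 billion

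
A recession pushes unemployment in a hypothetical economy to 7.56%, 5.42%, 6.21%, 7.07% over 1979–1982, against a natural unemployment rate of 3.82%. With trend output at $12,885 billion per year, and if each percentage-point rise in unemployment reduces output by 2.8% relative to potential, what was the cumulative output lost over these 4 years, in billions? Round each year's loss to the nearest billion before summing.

Year 1979: gap = -2.8 × (7.56 - 3.82) = -10.472%, loss ≈ 12885 × 10.472/100 ≈ 1349.
Year 1980: gap = -2.8 × (5.42 - 3.82) = -4.48%, loss ≈ 12885 × 4.48/100 ≈ 577.
Year 1981: gap = -2.8 × (6.21 - 3.82) = -6.692%, loss ≈ 12885 × 6.692/100 ≈ 862.
Year 1982: gap = -2.8 × (7.07 - 3.82) = -9.1%, loss ≈ 12885 × 9.1/100 ≈ 1173.
Total lost output = 1349 + 577 + 862 + 1173 = 3961 billion.

$3,961 billion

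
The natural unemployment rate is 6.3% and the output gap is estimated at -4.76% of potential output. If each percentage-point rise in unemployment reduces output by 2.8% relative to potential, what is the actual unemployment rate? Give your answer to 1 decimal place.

From Okun's law, u - u* = -(output gap)/β = -(-4.76)/2.8 = 1.7 points.
So u = 6.3 + 1.7 = 8.0%.

8.0%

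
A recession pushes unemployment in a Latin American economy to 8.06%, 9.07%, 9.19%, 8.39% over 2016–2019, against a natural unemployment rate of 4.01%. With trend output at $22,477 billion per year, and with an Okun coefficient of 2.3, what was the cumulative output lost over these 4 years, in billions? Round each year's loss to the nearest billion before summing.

$9,652 billion

Year 2016: gap = -2.3 × (8.06 - 4.01) = -9.315%, loss ≈ 22477 × 9.315/100 ≈ 2094.
Year 2017: gap = -2.3 × (9.07 - 4.01) = -11.638%, loss ≈ 22477 × 11.638/100 ≈ 2616.
Year 2018: gap = -2.3 × (9.19 - 4.01) = -11.914%, loss ≈ 22477 × 11.914/100 ≈ 2678.
Year 2019: gap = -2.3 × (8.39 - 4.01) = -10.074%, loss ≈ 22477 × 10.074/100 ≈ 2264.
Total lost output = 2094 + 2616 + 2678 + 2264 = 9652 billion.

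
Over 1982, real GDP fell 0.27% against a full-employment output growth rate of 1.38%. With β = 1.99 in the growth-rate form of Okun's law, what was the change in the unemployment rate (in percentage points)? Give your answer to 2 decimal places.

0.83 percentage points

Growth-rate Okun's law: g_Y = g_Y* - β × Δu, so Δu = (g_Y* - g_Y)/β.
Δu = (1.38 + 0.27)/1.99 = 1.65/1.99 = 0.83 percentage points.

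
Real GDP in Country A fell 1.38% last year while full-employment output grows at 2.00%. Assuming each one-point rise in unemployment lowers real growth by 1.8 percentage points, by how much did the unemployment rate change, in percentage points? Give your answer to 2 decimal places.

Growth-rate Okun's law: g_Y = g_Y* - β × Δu, so Δu = (g_Y* - g_Y)/β.
Δu = (2 + 1.38)/1.8 = 3.38/1.8 = 1.88 percentage points.

1.88 percentage points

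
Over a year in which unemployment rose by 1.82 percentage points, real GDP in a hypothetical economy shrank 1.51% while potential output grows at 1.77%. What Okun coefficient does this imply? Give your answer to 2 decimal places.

Growth form: g_Y = g_Y* - β × Δu, so β = (g_Y* - g_Y)/Δu.
β = (1.77 + 1.51)/1.82 = 3.28/1.82 = 1.80.

β ≈ 1.80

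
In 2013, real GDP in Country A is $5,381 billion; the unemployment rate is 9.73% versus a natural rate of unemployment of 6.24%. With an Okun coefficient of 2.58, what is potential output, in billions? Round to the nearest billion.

Unemployment gap = 9.73 - 6.24 = 3.49 points, so output gap = -2.58 × 3.49 = -9.0042%.
Since Y = Y* × (1 + gap/100), Y* = 5381/0.909958 ≈ 5913 billion.

$5,913 billion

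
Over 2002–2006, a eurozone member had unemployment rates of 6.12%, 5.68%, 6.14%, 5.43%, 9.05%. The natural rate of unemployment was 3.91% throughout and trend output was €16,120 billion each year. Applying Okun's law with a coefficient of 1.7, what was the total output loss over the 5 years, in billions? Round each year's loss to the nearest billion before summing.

€3,528 billion

Year 2002: gap = -1.7 × (6.12 - 3.91) = -3.757%, loss ≈ 16120 × 3.757/100 ≈ 606.
Year 2003: gap = -1.7 × (5.68 - 3.91) = -3.009%, loss ≈ 16120 × 3.009/100 ≈ 485.
Year 2004: gap = -1.7 × (6.14 - 3.91) = -3.791%, loss ≈ 16120 × 3.791/100 ≈ 611.
Year 2005: gap = -1.7 × (5.43 - 3.91) = -2.584%, loss ≈ 16120 × 2.584/100 ≈ 417.
Year 2006: gap = -1.7 × (9.05 - 3.91) = -8.738%, loss ≈ 16120 × 8.738/100 ≈ 1409.
Total lost output = 606 + 485 + 611 + 417 + 1409 = 3528 billion.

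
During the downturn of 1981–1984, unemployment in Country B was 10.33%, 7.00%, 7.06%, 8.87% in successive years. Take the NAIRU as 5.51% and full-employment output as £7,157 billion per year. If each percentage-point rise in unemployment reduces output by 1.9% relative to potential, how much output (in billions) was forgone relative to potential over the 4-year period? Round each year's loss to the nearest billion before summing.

£1,526 billion

Year 1981: gap = -1.9 × (10.33 - 5.51) = -9.158%, loss ≈ 7157 × 9.158/100 ≈ 655.
Year 1982: gap = -1.9 × (7 - 5.51) = -2.831%, loss ≈ 7157 × 2.831/100 ≈ 203.
Year 1983: gap = -1.9 × (7.06 - 5.51) = -2.945%, loss ≈ 7157 × 2.945/100 ≈ 211.
Year 1984: gap = -1.9 × (8.87 - 5.51) = -6.384%, loss ≈ 7157 × 6.384/100 ≈ 457.
Total lost output = 655 + 203 + 211 + 457 = 1526 billion.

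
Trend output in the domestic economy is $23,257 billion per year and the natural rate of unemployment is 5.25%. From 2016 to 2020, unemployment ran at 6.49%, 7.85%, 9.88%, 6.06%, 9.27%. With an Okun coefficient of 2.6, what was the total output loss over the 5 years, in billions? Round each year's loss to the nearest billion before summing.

Year 2016: gap = -2.6 × (6.49 - 5.25) = -3.224%, loss ≈ 23257 × 3.224/100 ≈ 750.
Year 2017: gap = -2.6 × (7.85 - 5.25) = -6.76%, loss ≈ 23257 × 6.76/100 ≈ 1572.
Year 2018: gap = -2.6 × (9.88 - 5.25) = -12.038%, loss ≈ 23257 × 12.038/100 ≈ 2800.
Year 2019: gap = -2.6 × (6.06 - 5.25) = -2.106%, loss ≈ 23257 × 2.106/100 ≈ 490.
Year 2020: gap = -2.6 × (9.27 - 5.25) = -10.452%, loss ≈ 23257 × 10.452/100 ≈ 2431.
Total lost output = 750 + 1572 + 2800 + 490 + 2431 = 8043 billion.

$8,043 billion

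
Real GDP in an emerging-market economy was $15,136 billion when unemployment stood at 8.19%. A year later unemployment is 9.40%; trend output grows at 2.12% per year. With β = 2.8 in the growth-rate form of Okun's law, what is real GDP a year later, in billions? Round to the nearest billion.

Δu = 9.4 - 8.19 = 1.21 points.
Okun's law (growth form): g_Y = g_Y* - β × Δu = 2.12 - 2.8 × (1.21) = 2.12 - 3.388 = -1.268%.
Real GDP in the next year = 15136 × (1 - 1.268/100) = 15136 × 0.98732 ≈ 14944 billion.

$14,944 billion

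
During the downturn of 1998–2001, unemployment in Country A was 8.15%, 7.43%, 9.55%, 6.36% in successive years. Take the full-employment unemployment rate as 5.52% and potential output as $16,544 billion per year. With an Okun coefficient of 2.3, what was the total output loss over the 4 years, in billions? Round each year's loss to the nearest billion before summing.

Year 1998: gap = -2.3 × (8.15 - 5.52) = -6.049%, loss ≈ 16544 × 6.049/100 ≈ 1001.
Year 1999: gap = -2.3 × (7.43 - 5.52) = -4.393%, loss ≈ 16544 × 4.393/100 ≈ 727.
Year 2000: gap = -2.3 × (9.55 - 5.52) = -9.269%, loss ≈ 16544 × 9.269/100 ≈ 1533.
Year 2001: gap = -2.3 × (6.36 - 5.52) = -1.932%, loss ≈ 16544 × 1.932/100 ≈ 320.
Total lost output = 1001 + 727 + 1533 + 320 = 3581 billion.

$3,581 billion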